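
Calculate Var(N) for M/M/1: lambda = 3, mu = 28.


rho = 3/28; Var(N) = rho/(1-rho)^2 = 0.13

0.13


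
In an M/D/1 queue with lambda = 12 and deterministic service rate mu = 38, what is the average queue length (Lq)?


M/D/1: Lq = rho^2 / (2*(1-rho)) where rho = 12/38; Lq = 0.07

0.07


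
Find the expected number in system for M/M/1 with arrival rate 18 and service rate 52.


rho = 18/52; L = rho/(1-rho) = 0.53

0.53


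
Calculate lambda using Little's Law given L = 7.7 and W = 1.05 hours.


lambda = L / W = 7.7 / 1.05 = 7.33 per hour

7.33 per hour


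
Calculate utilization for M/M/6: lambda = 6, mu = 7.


rho = lambda/(c*mu) = 6/(6*7) = 0.1429

0.1429


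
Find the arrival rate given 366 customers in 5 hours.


lambda = total arrivals / time = 366 / 5 = 73.2 per hour

73.2 per hour


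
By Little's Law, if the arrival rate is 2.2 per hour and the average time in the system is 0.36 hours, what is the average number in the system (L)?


L = lambda * W = 2.2 * 0.36 = 0.79

0.79


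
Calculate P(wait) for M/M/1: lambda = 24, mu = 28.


P(wait) = rho = lambda/mu = 24/28 = 0.8571

0.8571


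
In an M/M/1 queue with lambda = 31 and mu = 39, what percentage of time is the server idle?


Idle fraction = (1 - rho) * 100 = (1 - 31/39) * 100 = 20.5%

20.5%


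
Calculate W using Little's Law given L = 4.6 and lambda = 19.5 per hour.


W = L / lambda = 4.6 / 19.5 = 0.2359 hours

0.2359 hours


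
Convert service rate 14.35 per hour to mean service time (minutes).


Mean service time = 60/mu = 60/14.35 = 4.18 minutes

4.18 minutes


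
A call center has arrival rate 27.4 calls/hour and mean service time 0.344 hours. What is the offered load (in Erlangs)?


Offered load a = lambda * E[S] = 27.4 * 0.344 = 9.43 Erlangs

9.43 Erlangs


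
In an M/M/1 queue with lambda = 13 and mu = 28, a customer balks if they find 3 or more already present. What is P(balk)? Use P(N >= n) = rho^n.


P(N >= 3) = rho^3 = (13/28)^3 = 0.1001

0.1001


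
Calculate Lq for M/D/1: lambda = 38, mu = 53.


M/D/1: Lq = rho^2 / (2*(1-rho)) where rho = 38/53; Lq = 0.91

0.91


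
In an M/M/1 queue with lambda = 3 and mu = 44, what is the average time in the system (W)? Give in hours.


W = 1/(mu - lambda) = 1/(44 - 3) = 0.0244 hours

0.0244 hours


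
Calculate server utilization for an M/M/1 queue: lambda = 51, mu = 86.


rho = lambda/mu = 51/86 = 0.593

0.593


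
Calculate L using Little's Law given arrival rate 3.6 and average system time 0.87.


L = lambda * W = 3.6 * 0.87 = 3.13

3.13


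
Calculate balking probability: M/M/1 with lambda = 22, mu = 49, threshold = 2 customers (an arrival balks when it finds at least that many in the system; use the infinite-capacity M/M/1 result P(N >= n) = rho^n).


P(N >= 2) = rho^2 = (22/49)^2 = 0.2016

0.2016


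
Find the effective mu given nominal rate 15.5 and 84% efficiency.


Effective rate = mu * efficiency = 15.5 * 0.84 = 13.02 per hour

13.02 per hour


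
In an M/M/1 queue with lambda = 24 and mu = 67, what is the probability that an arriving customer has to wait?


P(wait) = rho = lambda/mu = 24/67 = 0.3582

0.3582


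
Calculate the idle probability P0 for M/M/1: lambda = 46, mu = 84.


P0 = 1 - rho = 1 - 46/84 = 0.4524

0.4524


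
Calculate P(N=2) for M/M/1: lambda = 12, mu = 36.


rho = 12/36; P(n) = (1-rho)*rho^n = (1-12/36)*(12/36)^2 = 0.0741

0.0741


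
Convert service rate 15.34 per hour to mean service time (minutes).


Mean service time = 60/mu = 60/15.34 = 3.91 minutes

3.91 minutes


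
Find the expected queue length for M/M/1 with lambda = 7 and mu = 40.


rho = 7/40; Lq = rho^2/(1-rho) = 0.04

0.04


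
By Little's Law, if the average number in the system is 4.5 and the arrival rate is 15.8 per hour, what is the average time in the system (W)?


W = L / lambda = 4.5 / 15.8 = 0.2848 hours

0.2848 hours


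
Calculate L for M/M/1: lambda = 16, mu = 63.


rho = 16/63; L = rho/(1-rho) = 0.34

0.34


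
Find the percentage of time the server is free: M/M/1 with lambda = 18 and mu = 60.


Idle fraction = (1 - rho) * 100 = (1 - 18/60) * 100 = 70.0%

70.0%


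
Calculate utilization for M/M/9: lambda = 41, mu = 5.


rho = lambda/(c*mu) = 41/(9*5) = 0.9111

0.9111


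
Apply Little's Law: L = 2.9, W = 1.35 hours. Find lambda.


lambda = L / W = 2.9 / 1.35 = 2.15 per hour

2.15 per hour


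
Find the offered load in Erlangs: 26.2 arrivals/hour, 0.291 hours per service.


Offered load a = lambda * E[S] = 26.2 * 0.291 = 7.62 Erlangs

7.62 Erlangs


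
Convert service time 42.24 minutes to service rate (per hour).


mu = 60 / avg_service_time = 60 / 42.24 = 1.42 per hour

1.42 per hour


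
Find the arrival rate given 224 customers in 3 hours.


lambda = total arrivals / time = 224 / 3 = 74.67 per hour

74.67 per hour


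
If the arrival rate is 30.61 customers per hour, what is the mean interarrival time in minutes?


Mean interarrival time = 60/lambda = 60/30.61 = 1.96 minutes

1.96 minutes


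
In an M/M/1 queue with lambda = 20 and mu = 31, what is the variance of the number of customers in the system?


rho = 20/31; Var(N) = rho/(1-rho)^2 = 5.12

5.12


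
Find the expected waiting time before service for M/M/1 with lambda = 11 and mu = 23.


rho = 11/23; Wq = rho/(mu - lambda) = 0.0399 hours

0.0399 hours


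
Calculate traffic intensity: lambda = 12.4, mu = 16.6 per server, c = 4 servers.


rho = lambda / (c * mu) = 12.4 / (4 * 16.6) = 0.1867

0.1867


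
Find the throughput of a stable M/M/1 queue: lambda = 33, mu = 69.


For a stable queue (lambda < mu), throughput = lambda = 33 per hour

33 per hour


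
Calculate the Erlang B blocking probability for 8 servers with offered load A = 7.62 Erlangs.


B(N,A) = (A^N/N!) / sum(A^k/k!, k=0..N) with N=8, A=7.62 = 0.2143

0.2143


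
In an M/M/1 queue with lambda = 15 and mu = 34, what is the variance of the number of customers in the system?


rho = 15/34; Var(N) = rho/(1-rho)^2 = 1.41

1.41


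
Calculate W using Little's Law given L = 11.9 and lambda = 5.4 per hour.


W = L / lambda = 11.9 / 5.4 = 2.2037 hours

2.2037 hours


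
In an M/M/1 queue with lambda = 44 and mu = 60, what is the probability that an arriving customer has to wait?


P(wait) = rho = lambda/mu = 44/60 = 0.7333

0.7333


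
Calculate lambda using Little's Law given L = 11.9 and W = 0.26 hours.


lambda = L / W = 11.9 / 0.26 = 45.77 per hour

45.77 per hour


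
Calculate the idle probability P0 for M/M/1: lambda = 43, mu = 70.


P0 = 1 - rho = 1 - 43/70 = 0.3857

0.3857


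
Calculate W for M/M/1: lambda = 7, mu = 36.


W = 1/(mu - lambda) = 1/(36 - 7) = 0.0345 hours

0.0345 hours


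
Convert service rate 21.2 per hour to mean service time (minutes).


Mean service time = 60/mu = 60/21.2 = 2.83 minutes

2.83 minutes


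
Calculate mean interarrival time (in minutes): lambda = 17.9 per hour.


Mean interarrival time = 60/lambda = 60/17.9 = 3.35 minutes

3.35 minutes


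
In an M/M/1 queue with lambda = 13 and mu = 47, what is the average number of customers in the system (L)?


rho = 13/47; L = rho/(1-rho) = 0.38

0.38


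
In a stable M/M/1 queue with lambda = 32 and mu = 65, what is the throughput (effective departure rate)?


For a stable queue (lambda < mu), throughput = lambda = 32 per hour

32 per hour


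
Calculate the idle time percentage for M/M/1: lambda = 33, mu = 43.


Idle fraction = (1 - rho) * 100 = (1 - 33/43) * 100 = 23.3%

23.3%


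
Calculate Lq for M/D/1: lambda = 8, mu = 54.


M/D/1: Lq = rho^2 / (2*(1-rho)) where rho = 8/54; Lq = 0.01

0.01


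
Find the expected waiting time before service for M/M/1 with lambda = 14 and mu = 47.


rho = 14/47; Wq = rho/(mu - lambda) = 0.009 hours

0.009 hours


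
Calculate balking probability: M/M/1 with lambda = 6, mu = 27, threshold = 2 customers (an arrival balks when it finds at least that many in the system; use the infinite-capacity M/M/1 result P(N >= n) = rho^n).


P(N >= 2) = rho^2 = (6/27)^2 = 0.0494

0.0494


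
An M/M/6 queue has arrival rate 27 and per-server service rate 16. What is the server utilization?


rho = lambda/(c*mu) = 27/(6*16) = 0.2813

0.2813


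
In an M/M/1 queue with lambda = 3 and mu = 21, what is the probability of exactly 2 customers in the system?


rho = 3/21; P(n) = (1-rho)*rho^n = (1-3/21)*(3/21)^2 = 0.0175

0.0175


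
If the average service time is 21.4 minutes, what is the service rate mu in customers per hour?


mu = 60 / avg_service_time = 60 / 21.4 = 2.8 per hour

2.8 per hour


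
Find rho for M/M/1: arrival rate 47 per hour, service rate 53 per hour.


rho = lambda/mu = 47/53 = 0.8868

0.8868


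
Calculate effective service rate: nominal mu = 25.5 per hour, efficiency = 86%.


Effective rate = mu * efficiency = 25.5 * 0.86 = 21.93 per hour

21.93 per hour


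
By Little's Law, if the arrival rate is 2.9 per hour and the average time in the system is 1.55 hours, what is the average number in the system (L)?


L = lambda * W = 2.9 * 1.55 = 4.5

4.5


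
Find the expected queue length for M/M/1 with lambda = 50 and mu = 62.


rho = 50/62; Lq = rho^2/(1-rho) = 3.36

3.36


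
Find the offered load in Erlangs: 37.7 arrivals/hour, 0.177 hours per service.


Offered load a = lambda * E[S] = 37.7 * 0.177 = 6.67 Erlangs

6.67 Erlangs


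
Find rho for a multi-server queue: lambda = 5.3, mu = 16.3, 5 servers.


rho = lambda / (c * mu) = 5.3 / (5 * 16.3) = 0.065

0.065


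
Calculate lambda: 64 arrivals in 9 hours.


lambda = total arrivals / time = 64 / 9 = 7.11 per hour

7.11 per hour


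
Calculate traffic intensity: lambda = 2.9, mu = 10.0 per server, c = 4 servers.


rho = lambda / (c * mu) = 2.9 / (4 * 10.0) = 0.0725

0.0725


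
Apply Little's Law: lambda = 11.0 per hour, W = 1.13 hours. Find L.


L = lambda * W = 11.0 * 1.13 = 12.43

12.43


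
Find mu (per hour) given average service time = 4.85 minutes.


mu = 60 / avg_service_time = 60 / 4.85 = 12.37 per hour

12.37 per hour


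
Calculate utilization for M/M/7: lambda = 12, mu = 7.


rho = lambda/(c*mu) = 12/(7*7) = 0.2449

0.2449


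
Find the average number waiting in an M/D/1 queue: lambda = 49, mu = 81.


M/D/1: Lq = rho^2 / (2*(1-rho)) where rho = 49/81; Lq = 0.46

0.46


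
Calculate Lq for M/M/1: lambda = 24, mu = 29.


rho = 24/29; Lq = rho^2/(1-rho) = 3.97

3.97


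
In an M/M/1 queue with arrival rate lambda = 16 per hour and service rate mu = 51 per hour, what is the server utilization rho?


rho = lambda/mu = 16/51 = 0.3137

0.3137


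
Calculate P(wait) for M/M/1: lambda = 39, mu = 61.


P(wait) = rho = lambda/mu = 39/61 = 0.6393

0.6393


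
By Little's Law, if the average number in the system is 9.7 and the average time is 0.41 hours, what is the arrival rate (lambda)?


lambda = L / W = 9.7 / 0.41 = 23.66 per hour

23.66 per hour


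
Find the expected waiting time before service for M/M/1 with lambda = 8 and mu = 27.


rho = 8/27; Wq = rho/(mu - lambda) = 0.0156 hours

0.0156 hours


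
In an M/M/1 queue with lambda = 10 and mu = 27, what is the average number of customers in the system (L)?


rho = 10/27; L = rho/(1-rho) = 0.59

0.59


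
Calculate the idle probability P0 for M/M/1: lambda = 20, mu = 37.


P0 = 1 - rho = 1 - 20/37 = 0.4595

0.4595


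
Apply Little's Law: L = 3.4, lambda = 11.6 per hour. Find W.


W = L / lambda = 3.4 / 11.6 = 0.2931 hours

0.2931 hours


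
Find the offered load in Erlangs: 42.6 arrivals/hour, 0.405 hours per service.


Offered load a = lambda * E[S] = 42.6 * 0.405 = 17.25 Erlangs

17.25 Erlangs


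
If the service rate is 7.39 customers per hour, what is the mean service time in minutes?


Mean service time = 60/mu = 60/7.39 = 8.12 minutes

8.12 minutes


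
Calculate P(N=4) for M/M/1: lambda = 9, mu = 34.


rho = 9/34; P(n) = (1-rho)*rho^n = (1-9/34)*(9/34)^4 = 0.0036

0.0036


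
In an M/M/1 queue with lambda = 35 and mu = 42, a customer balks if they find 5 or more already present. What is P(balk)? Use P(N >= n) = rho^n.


P(N >= 5) = rho^5 = (35/42)^5 = 0.4019

0.4019


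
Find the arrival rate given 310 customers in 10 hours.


lambda = total arrivals / time = 310 / 10 = 31.0 per hour

31.0 per hour


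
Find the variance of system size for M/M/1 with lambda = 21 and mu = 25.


rho = 21/25; Var(N) = rho/(1-rho)^2 = 32.81

32.81


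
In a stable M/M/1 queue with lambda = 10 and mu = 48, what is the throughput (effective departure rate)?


For a stable queue (lambda < mu), throughput = lambda = 10 per hour

10 per hour


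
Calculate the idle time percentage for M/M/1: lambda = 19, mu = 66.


Idle fraction = (1 - rho) * 100 = (1 - 19/66) * 100 = 71.2%

71.2%


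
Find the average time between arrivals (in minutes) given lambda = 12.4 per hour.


Mean interarrival time = 60/lambda = 60/12.4 = 4.84 minutes

4.84 minutes


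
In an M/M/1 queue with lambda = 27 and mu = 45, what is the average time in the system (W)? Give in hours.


W = 1/(mu - lambda) = 1/(45 - 27) = 0.0556 hours

0.0556 hours


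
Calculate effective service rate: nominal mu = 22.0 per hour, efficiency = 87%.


Effective rate = mu * efficiency = 22.0 * 0.87 = 19.14 per hour

19.14 per hour


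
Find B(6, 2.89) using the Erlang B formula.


B(N,A) = (A^N/N!) / sum(A^k/k!, k=0..N) with N=6, A=2.89 = 0.0463

0.0463


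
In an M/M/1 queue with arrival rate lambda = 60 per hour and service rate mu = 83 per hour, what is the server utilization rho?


rho = lambda/mu = 60/83 = 0.7229

0.7229


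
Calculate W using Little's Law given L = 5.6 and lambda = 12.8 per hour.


W = L / lambda = 5.6 / 12.8 = 0.4375 hours

0.4375 hours


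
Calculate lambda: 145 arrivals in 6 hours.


lambda = total arrivals / time = 145 / 6 = 24.17 per hour

24.17 per hour


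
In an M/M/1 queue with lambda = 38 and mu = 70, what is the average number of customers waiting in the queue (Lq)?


rho = 38/70; Lq = rho^2/(1-rho) = 0.64

0.64


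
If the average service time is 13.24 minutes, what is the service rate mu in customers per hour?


mu = 60 / avg_service_time = 60 / 13.24 = 4.53 per hour

4.53 per hour


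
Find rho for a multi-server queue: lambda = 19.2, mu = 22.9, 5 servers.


rho = lambda / (c * mu) = 19.2 / (5 * 22.9) = 0.1677

0.1677


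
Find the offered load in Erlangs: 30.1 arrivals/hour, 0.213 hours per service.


Offered load a = lambda * E[S] = 30.1 * 0.213 = 6.41 Erlangs

6.41 Erlangs


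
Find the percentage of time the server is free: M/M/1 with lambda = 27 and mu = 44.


Idle fraction = (1 - rho) * 100 = (1 - 27/44) * 100 = 38.6%

38.6%


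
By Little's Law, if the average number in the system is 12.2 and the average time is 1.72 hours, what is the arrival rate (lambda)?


lambda = L / W = 12.2 / 1.72 = 7.09 per hour

7.09 per hour


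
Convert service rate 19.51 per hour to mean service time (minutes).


Mean service time = 60/mu = 60/19.51 = 3.08 minutes

3.08 minutes


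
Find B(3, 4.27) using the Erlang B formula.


B(N,A) = (A^N/N!) / sum(A^k/k!, k=0..N) with N=3, A=4.27 = 0.4742

0.4742


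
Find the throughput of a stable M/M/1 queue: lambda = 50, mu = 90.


For a stable queue (lambda < mu), throughput = lambda = 50 per hour

50 per hour


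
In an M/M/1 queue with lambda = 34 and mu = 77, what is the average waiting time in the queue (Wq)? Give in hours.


rho = 34/77; Wq = rho/(mu - lambda) = 0.0103 hours

0.0103 hours


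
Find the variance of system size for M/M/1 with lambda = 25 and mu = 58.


rho = 25/58; Var(N) = rho/(1-rho)^2 = 1.33

1.33


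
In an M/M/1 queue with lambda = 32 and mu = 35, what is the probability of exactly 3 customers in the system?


rho = 32/35; P(n) = (1-rho)*rho^n = (1-32/35)*(32/35)^3 = 0.0655

0.0655


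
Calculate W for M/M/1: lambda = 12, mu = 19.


W = 1/(mu - lambda) = 1/(19 - 12) = 0.1429 hours

0.1429 hours


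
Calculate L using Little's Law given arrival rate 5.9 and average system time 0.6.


L = lambda * W = 5.9 * 0.6 = 3.54

3.54


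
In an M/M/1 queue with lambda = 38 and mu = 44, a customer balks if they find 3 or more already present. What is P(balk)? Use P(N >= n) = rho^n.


P(N >= 3) = rho^3 = (38/44)^3 = 0.6442

0.6442


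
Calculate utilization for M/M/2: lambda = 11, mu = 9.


rho = lambda/(c*mu) = 11/(2*9) = 0.6111

0.6111


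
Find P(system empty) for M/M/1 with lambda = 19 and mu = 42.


P0 = 1 - rho = 1 - 19/42 = 0.5476

0.5476


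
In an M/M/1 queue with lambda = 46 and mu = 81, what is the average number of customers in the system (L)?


rho = 46/81; L = rho/(1-rho) = 1.31

1.31


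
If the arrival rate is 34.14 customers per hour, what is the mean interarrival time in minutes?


Mean interarrival time = 60/lambda = 60/34.14 = 1.76 minutes

1.76 minutes


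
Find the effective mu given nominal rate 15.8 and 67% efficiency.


Effective rate = mu * efficiency = 15.8 * 0.67 = 10.59 per hour

10.59 per hour


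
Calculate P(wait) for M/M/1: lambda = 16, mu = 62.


P(wait) = rho = lambda/mu = 16/62 = 0.2581

0.2581


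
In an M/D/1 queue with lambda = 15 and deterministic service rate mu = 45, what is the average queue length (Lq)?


M/D/1: Lq = rho^2 / (2*(1-rho)) where rho = 15/45; Lq = 0.08

0.08


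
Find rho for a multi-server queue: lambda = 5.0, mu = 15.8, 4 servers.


rho = lambda / (c * mu) = 5.0 / (4 * 15.8) = 0.0791

0.0791


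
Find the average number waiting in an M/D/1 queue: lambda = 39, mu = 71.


M/D/1: Lq = rho^2 / (2*(1-rho)) where rho = 39/71; Lq = 0.33

0.33


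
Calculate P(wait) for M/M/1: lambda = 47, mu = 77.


P(wait) = rho = lambda/mu = 47/77 = 0.6104

0.6104


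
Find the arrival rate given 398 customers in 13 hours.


lambda = total arrivals / time = 398 / 13 = 30.62 per hour

30.62 per hour


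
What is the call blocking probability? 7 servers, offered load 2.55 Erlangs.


B(N,A) = (A^N/N!) / sum(A^k/k!, k=0..N) with N=7, A=2.55 = 0.0109

0.0109


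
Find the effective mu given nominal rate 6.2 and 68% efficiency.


Effective rate = mu * efficiency = 6.2 * 0.68 = 4.22 per hour

4.22 per hour


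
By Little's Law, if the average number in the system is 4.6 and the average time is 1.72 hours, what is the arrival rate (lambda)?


lambda = L / W = 4.6 / 1.72 = 2.67 per hour

2.67 per hour


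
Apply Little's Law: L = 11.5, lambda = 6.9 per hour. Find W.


W = L / lambda = 11.5 / 6.9 = 1.6667 hours

1.6667 hours


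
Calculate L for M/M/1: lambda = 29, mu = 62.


rho = 29/62; L = rho/(1-rho) = 0.88

0.88


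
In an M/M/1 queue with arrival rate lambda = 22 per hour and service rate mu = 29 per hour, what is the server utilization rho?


rho = lambda/mu = 22/29 = 0.7586

0.7586


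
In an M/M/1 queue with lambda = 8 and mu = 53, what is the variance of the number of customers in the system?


rho = 8/53; Var(N) = rho/(1-rho)^2 = 0.21

0.21


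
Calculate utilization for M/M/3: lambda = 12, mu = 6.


rho = lambda/(c*mu) = 12/(3*6) = 0.6667

0.6667


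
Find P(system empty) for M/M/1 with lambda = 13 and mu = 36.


P0 = 1 - rho = 1 - 13/36 = 0.6389

0.6389


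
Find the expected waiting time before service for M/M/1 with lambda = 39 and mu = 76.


rho = 39/76; Wq = rho/(mu - lambda) = 0.0139 hours

0.0139 hours


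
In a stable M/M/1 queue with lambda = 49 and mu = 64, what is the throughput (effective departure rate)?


For a stable queue (lambda < mu), throughput = lambda = 49 per hour

49 per hour


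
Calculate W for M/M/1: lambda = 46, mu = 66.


W = 1/(mu - lambda) = 1/(66 - 46) = 0.05 hours

0.05 hours


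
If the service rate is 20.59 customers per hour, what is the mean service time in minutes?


Mean service time = 60/mu = 60/20.59 = 2.91 minutes

2.91 minutes


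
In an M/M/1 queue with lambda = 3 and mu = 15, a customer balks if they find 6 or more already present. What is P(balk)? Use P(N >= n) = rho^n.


P(N >= 6) = rho^6 = (3/15)^6 = 0.0001

0.0001


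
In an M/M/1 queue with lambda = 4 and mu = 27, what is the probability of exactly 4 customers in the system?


rho = 4/27; P(n) = (1-rho)*rho^n = (1-4/27)*(4/27)^4 = 0.0004

0.0004


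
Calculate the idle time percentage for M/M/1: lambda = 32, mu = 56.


Idle fraction = (1 - rho) * 100 = (1 - 32/56) * 100 = 42.9%

42.9%


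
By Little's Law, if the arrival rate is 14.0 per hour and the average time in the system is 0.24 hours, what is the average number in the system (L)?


L = lambda * W = 14.0 * 0.24 = 3.36

3.36


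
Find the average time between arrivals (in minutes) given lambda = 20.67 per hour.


Mean interarrival time = 60/lambda = 60/20.67 = 2.9 minutes

2.9 minutes


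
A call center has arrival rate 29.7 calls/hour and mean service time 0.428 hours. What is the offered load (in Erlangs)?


Offered load a = lambda * E[S] = 29.7 * 0.428 = 12.71 Erlangs

12.71 Erlangs


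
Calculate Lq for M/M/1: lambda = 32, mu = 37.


rho = 32/37; Lq = rho^2/(1-rho) = 5.54

5.54


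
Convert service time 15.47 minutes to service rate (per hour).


mu = 60 / avg_service_time = 60 / 15.47 = 3.88 per hour

3.88 per hour


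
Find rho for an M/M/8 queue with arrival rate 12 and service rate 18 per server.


rho = lambda/(c*mu) = 12/(8*18) = 0.0833

0.0833


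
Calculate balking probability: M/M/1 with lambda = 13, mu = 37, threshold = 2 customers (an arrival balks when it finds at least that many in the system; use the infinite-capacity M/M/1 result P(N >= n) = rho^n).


P(N >= 2) = rho^2 = (13/37)^2 = 0.1234

0.1234


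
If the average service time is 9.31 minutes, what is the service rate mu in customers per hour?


mu = 60 / avg_service_time = 60 / 9.31 = 6.44 per hour

6.44 per hour


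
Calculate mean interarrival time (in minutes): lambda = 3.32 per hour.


Mean interarrival time = 60/lambda = 60/3.32 = 18.07 minutes

18.07 minutes


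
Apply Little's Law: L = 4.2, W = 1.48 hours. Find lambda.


lambda = L / W = 4.2 / 1.48 = 2.84 per hour

2.84 per hour


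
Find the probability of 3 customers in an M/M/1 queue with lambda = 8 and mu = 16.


rho = 8/16; P(n) = (1-rho)*rho^n = (1-8/16)*(8/16)^3 = 0.0625

0.0625


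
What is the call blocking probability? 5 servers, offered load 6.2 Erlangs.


B(N,A) = (A^N/N!) / sum(A^k/k!, k=0..N) with N=5, A=6.2 = 0.3741

0.3741


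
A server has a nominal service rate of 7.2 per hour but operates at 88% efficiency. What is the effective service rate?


Effective rate = mu * efficiency = 7.2 * 0.88 = 6.34 per hour

6.34 per hour


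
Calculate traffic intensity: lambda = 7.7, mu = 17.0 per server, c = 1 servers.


rho = lambda / (c * mu) = 7.7 / (1 * 17.0) = 0.4529

0.4529


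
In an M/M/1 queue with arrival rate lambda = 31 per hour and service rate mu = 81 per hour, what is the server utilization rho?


rho = lambda/mu = 31/81 = 0.3827

0.3827


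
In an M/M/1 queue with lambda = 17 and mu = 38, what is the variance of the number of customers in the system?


rho = 17/38; Var(N) = rho/(1-rho)^2 = 1.46

1.46


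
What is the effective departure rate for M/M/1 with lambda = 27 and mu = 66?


For a stable queue (lambda < mu), throughput = lambda = 27 per hour

27 per hour


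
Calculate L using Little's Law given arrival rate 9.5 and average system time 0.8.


L = lambda * W = 9.5 * 0.8 = 7.6

7.6


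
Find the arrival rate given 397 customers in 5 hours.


lambda = total arrivals / time = 397 / 5 = 79.4 per hour

79.4 per hour


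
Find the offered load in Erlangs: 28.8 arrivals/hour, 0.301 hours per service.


Offered load a = lambda * E[S] = 28.8 * 0.301 = 8.67 Erlangs

8.67 Erlangs


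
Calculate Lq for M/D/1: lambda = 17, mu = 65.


M/D/1: Lq = rho^2 / (2*(1-rho)) where rho = 17/65; Lq = 0.05

0.05


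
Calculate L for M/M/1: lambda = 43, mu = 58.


rho = 43/58; L = rho/(1-rho) = 2.87

2.87


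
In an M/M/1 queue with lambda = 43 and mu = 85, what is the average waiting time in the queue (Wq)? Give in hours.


rho = 43/85; Wq = rho/(mu - lambda) = 0.012 hours

0.012 hours


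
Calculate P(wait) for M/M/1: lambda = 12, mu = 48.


P(wait) = rho = lambda/mu = 12/48 = 0.25

0.25


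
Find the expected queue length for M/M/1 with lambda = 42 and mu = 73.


rho = 42/73; Lq = rho^2/(1-rho) = 0.78

0.78


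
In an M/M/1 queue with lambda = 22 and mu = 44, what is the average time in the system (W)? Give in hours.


W = 1/(mu - lambda) = 1/(44 - 22) = 0.0455 hours

0.0455 hours


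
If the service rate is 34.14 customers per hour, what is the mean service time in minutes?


Mean service time = 60/mu = 60/34.14 = 1.76 minutes

1.76 minutes


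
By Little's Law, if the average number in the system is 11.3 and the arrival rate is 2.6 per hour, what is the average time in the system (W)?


W = L / lambda = 11.3 / 2.6 = 4.3462 hours

4.3462 hours


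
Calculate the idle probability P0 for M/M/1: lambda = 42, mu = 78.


P0 = 1 - rho = 1 - 42/78 = 0.4615

0.4615


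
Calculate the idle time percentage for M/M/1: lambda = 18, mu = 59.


Idle fraction = (1 - rho) * 100 = (1 - 18/59) * 100 = 69.5%

69.5%


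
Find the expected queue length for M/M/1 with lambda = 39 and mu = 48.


rho = 39/48; Lq = rho^2/(1-rho) = 3.52

3.52


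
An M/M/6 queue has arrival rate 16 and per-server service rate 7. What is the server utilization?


rho = lambda/(c*mu) = 16/(6*7) = 0.381

0.381


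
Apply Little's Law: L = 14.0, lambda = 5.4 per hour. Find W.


W = L / lambda = 14.0 / 5.4 = 2.5926 hours

2.5926 hours


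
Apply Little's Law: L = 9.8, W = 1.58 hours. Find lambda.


lambda = L / W = 9.8 / 1.58 = 6.2 per hour

6.2 per hour


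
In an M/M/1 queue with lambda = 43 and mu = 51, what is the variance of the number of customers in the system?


rho = 43/51; Var(N) = rho/(1-rho)^2 = 34.27

34.27


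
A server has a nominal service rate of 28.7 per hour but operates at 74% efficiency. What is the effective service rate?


Effective rate = mu * efficiency = 28.7 * 0.74 = 21.24 per hour

21.24 per hour


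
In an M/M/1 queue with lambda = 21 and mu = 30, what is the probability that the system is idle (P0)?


P0 = 1 - rho = 1 - 21/30 = 0.3

0.3


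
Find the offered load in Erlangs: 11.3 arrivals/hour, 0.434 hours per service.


Offered load a = lambda * E[S] = 11.3 * 0.434 = 4.9 Erlangs

4.9 Erlangs


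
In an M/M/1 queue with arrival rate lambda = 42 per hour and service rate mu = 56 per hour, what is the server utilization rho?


rho = lambda/mu = 42/56 = 0.75

0.75


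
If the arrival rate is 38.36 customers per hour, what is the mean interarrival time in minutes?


Mean interarrival time = 60/lambda = 60/38.36 = 1.56 minutes

1.56 minutes


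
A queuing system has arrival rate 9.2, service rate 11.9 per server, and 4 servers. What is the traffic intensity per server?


rho = lambda / (c * mu) = 9.2 / (4 * 11.9) = 0.1933

0.1933


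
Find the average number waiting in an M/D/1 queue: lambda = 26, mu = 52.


M/D/1: Lq = rho^2 / (2*(1-rho)) where rho = 26/52; Lq = 0.25

0.25


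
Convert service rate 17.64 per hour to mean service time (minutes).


Mean service time = 60/mu = 60/17.64 = 3.4 minutes

3.4 minutes


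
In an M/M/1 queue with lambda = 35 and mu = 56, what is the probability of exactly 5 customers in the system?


rho = 35/56; P(n) = (1-rho)*rho^n = (1-35/56)*(35/56)^5 = 0.0358

0.0358


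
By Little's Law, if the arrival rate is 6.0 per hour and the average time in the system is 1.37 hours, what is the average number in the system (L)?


L = lambda * W = 6.0 * 1.37 = 8.22

8.22


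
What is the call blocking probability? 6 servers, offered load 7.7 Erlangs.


B(N,A) = (A^N/N!) / sum(A^k/k!, k=0..N) with N=6, A=7.7 = 0.3731

0.3731


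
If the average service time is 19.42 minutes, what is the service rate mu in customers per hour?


mu = 60 / avg_service_time = 60 / 19.42 = 3.09 per hour

3.09 per hour


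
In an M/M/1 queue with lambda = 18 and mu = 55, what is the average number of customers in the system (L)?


rho = 18/55; L = rho/(1-rho) = 0.49

0.49


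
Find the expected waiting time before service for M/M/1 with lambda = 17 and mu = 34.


rho = 17/34; Wq = rho/(mu - lambda) = 0.0294 hours

0.0294 hours


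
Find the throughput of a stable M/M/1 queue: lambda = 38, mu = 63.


For a stable queue (lambda < mu), throughput = lambda = 38 per hour

38 per hour


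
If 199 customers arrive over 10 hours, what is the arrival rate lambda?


lambda = total arrivals / time = 199 / 10 = 19.9 per hour

19.9 per hour


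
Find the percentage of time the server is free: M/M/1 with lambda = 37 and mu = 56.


Idle fraction = (1 - rho) * 100 = (1 - 37/56) * 100 = 33.9%

33.9%


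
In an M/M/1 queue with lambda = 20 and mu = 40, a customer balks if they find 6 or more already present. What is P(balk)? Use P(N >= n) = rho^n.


P(N >= 6) = rho^6 = (20/40)^6 = 0.0156

0.0156


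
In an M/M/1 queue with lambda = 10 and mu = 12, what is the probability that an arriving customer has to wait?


P(wait) = rho = lambda/mu = 10/12 = 0.8333

0.8333


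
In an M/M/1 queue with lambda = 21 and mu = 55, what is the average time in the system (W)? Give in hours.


W = 1/(mu - lambda) = 1/(55 - 21) = 0.0294 hours

0.0294 hours


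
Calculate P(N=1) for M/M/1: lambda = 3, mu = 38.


rho = 3/38; P(n) = (1-rho)*rho^n = (1-3/38)*(3/38)^1 = 0.0727

0.0727


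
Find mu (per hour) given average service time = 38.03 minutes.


mu = 60 / avg_service_time = 60 / 38.03 = 1.58 per hour

1.58 per hour


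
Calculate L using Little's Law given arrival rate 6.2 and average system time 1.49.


L = lambda * W = 6.2 * 1.49 = 9.24

9.24


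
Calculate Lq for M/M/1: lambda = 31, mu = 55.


rho = 31/55; Lq = rho^2/(1-rho) = 0.73

0.73


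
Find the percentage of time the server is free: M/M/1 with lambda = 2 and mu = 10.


Idle fraction = (1 - rho) * 100 = (1 - 2/10) * 100 = 80.0%

80.0%


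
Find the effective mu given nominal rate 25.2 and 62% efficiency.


Effective rate = mu * efficiency = 25.2 * 0.62 = 15.62 per hour

15.62 per hour


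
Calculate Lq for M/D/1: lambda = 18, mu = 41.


M/D/1: Lq = rho^2 / (2*(1-rho)) where rho = 18/41; Lq = 0.17

0.17


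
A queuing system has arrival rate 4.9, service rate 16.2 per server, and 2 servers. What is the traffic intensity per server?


rho = lambda / (c * mu) = 4.9 / (2 * 16.2) = 0.1512

0.1512


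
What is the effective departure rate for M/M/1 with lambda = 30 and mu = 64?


For a stable queue (lambda < mu), throughput = lambda = 30 per hour

30 per hour


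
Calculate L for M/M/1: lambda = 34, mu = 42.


rho = 34/42; L = rho/(1-rho) = 4.25

4.25


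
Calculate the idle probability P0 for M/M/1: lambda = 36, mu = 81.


P0 = 1 - rho = 1 - 36/81 = 0.5556

0.5556


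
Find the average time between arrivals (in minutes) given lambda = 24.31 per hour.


Mean interarrival time = 60/lambda = 60/24.31 = 2.47 minutes

2.47 minutes


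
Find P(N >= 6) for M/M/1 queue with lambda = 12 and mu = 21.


P(N >= 6) = rho^6 = (12/21)^6 = 0.0348

0.0348


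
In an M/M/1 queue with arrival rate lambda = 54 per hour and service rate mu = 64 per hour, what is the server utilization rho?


rho = lambda/mu = 54/64 = 0.8438

0.8438


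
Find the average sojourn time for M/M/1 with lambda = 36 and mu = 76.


W = 1/(mu - lambda) = 1/(76 - 36) = 0.025 hours

0.025 hours


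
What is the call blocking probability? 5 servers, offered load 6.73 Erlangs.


B(N,A) = (A^N/N!) / sum(A^k/k!, k=0..N) with N=5, A=6.73 = 0.4084

0.4084


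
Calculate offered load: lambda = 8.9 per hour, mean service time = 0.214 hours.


Offered load a = lambda * E[S] = 8.9 * 0.214 = 1.9 Erlangs

1.9 Erlangs


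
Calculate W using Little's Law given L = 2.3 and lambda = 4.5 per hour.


W = L / lambda = 2.3 / 4.5 = 0.5111 hours

0.5111 hours


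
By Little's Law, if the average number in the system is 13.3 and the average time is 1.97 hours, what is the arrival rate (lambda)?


lambda = L / W = 13.3 / 1.97 = 6.75 per hour

6.75 per hour


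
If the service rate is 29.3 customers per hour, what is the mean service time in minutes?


Mean service time = 60/mu = 60/29.3 = 2.05 minutes

2.05 minutes


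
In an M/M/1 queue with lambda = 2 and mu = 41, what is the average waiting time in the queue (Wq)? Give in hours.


rho = 2/41; Wq = rho/(mu - lambda) = 0.0013 hours

0.0013 hours


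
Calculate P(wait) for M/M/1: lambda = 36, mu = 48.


P(wait) = rho = lambda/mu = 36/48 = 0.75

0.75


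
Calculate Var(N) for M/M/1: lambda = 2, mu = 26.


rho = 2/26; Var(N) = rho/(1-rho)^2 = 0.09

0.09


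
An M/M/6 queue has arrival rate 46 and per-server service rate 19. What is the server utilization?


rho = lambda/(c*mu) = 46/(6*19) = 0.4035

0.4035


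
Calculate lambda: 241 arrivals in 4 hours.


lambda = total arrivals / time = 241 / 4 = 60.25 per hour

60.25 per hour


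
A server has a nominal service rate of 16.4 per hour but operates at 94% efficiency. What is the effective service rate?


Effective rate = mu * efficiency = 16.4 * 0.94 = 15.42 per hour

15.42 per hour


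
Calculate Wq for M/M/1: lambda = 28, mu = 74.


rho = 28/74; Wq = rho/(mu - lambda) = 0.0082 hours

0.0082 hours


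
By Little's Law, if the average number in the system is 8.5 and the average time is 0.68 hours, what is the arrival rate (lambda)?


lambda = L / W = 8.5 / 0.68 = 12.5 per hour

12.5 per hour


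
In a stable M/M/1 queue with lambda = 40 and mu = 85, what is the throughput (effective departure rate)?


For a stable queue (lambda < mu), throughput = lambda = 40 per hour

40 per hour


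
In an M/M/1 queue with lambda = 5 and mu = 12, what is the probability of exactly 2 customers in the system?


rho = 5/12; P(n) = (1-rho)*rho^n = (1-5/12)*(5/12)^2 = 0.1013

0.1013


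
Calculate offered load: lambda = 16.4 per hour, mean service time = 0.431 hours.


Offered load a = lambda * E[S] = 16.4 * 0.431 = 7.07 Erlangs

7.07 Erlangs


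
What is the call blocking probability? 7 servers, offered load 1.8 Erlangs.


B(N,A) = (A^N/N!) / sum(A^k/k!, k=0..N) with N=7, A=1.8 = 0.002

0.002


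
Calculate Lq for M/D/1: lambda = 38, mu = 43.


M/D/1: Lq = rho^2 / (2*(1-rho)) where rho = 38/43; Lq = 3.36

3.36


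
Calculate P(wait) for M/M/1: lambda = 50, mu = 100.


P(wait) = rho = lambda/mu = 50/100 = 0.5

0.5


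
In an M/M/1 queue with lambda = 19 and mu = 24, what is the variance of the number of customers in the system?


rho = 19/24; Var(N) = rho/(1-rho)^2 = 18.24

18.24


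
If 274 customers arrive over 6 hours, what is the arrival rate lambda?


lambda = total arrivals / time = 274 / 6 = 45.67 per hour

45.67 per hour


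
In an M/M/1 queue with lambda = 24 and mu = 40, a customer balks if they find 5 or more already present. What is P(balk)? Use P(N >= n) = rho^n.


P(N >= 5) = rho^5 = (24/40)^5 = 0.0778

0.0778


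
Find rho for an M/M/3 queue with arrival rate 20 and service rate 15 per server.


rho = lambda/(c*mu) = 20/(3*15) = 0.4444

0.4444


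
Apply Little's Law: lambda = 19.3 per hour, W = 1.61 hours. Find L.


L = lambda * W = 19.3 * 1.61 = 31.07

31.07


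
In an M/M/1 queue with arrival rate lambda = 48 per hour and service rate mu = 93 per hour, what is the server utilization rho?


rho = lambda/mu = 48/93 = 0.5161

0.5161


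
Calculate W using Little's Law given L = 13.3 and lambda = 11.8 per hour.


W = L / lambda = 13.3 / 11.8 = 1.1271 hours

1.1271 hours


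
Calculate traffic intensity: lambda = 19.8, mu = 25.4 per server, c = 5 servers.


rho = lambda / (c * mu) = 19.8 / (5 * 25.4) = 0.1559

0.1559


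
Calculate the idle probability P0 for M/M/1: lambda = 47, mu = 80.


P0 = 1 - rho = 1 - 47/80 = 0.4125

0.4125


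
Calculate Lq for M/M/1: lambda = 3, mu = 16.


rho = 3/16; Lq = rho^2/(1-rho) = 0.04

0.04


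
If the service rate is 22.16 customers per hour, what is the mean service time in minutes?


Mean service time = 60/mu = 60/22.16 = 2.71 minutes

2.71 minutes


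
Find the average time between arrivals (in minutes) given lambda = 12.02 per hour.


Mean interarrival time = 60/lambda = 60/12.02 = 4.99 minutes

4.99 minutes


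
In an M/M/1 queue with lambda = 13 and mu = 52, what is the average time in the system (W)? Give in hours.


W = 1/(mu - lambda) = 1/(52 - 13) = 0.0256 hours

0.0256 hours


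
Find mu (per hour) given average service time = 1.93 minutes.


mu = 60 / avg_service_time = 60 / 1.93 = 31.09 per hour

31.09 per hour


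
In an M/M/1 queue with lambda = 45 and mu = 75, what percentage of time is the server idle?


Idle fraction = (1 - rho) * 100 = (1 - 45/75) * 100 = 40.0%

40.0%


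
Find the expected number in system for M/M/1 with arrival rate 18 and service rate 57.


rho = 18/57; L = rho/(1-rho) = 0.46

0.46


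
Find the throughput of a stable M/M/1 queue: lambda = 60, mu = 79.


For a stable queue (lambda < mu), throughput = lambda = 60 per hour

60 per hour


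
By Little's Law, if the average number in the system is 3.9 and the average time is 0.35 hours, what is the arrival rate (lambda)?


lambda = L / W = 3.9 / 0.35 = 11.14 per hour

11.14 per hour


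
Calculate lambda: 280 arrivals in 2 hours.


lambda = total arrivals / time = 280 / 2 = 140.0 per hour

140.0 per hour


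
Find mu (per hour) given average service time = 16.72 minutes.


mu = 60 / avg_service_time = 60 / 16.72 = 3.59 per hour

3.59 per hour


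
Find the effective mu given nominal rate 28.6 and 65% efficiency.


Effective rate = mu * efficiency = 28.6 * 0.65 = 18.59 per hour

18.59 per hour


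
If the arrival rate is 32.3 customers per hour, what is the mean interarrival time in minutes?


Mean interarrival time = 60/lambda = 60/32.3 = 1.86 minutes

1.86 minutes


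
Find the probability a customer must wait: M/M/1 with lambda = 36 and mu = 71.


P(wait) = rho = lambda/mu = 36/71 = 0.507

0.507


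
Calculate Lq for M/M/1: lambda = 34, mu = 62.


rho = 34/62; Lq = rho^2/(1-rho) = 0.67

0.67


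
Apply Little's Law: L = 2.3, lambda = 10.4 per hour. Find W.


W = L / lambda = 2.3 / 10.4 = 0.2212 hours

0.2212 hours


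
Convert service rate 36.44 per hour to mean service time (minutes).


Mean service time = 60/mu = 60/36.44 = 1.65 minutes

1.65 minutes


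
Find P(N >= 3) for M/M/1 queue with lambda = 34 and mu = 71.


P(N >= 3) = rho^3 = (34/71)^3 = 0.1098

0.1098


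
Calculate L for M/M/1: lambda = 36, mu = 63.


rho = 36/63; L = rho/(1-rho) = 1.33

1.33


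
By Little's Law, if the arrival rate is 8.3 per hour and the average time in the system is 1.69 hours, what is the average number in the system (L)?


L = lambda * W = 8.3 * 1.69 = 14.03

14.03
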